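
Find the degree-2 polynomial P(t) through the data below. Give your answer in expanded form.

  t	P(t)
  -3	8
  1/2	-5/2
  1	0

P(t) = 2t^2 + 2t - 4

L_0(t) = (t - 1/2)(t - 1) / [14] = (1/14)t^2 - (3/28)t + 1/28
L_1(t) = (t + 3)(t - 1) / [-7/4] = -(4/7)t^2 - (8/7)t + 12/7
L_2(t) = (t + 3)(t - 1/2) / [2] = (1/2)t^2 + (5/4)t - 3/4
P(t) = 8·L_0 + (-5/2)·L_1 + 0·L_2
  8·L_0(t) = (4/7)t^2 - (6/7)t + 2/7
  (-5/2)·L_1(t) = (10/7)t^2 + (20/7)t - 30/7
  0·L_2(t) = 0
Adding term by term: 2t^2 + 2t - 4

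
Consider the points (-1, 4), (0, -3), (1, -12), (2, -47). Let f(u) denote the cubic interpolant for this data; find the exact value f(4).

Evaluate each Lagrange basis at u = 4:
L_0(4) = (4)·(3)·(2)/[(-1)·(-2)·(-3)] = -4
L_1(4) = (5)·(3)·(2)/[(1)·(-1)·(-2)] = 15
L_2(4) = (5)·(4)·(2)/[(2)·(1)·(-1)] = -20
L_3(4) = (5)·(4)·(3)/[(3)·(2)·(1)] = 10
Sum: 4·(-4) + (-3)·(15) + (-12)·(-20) + (-47)·(10) = -291

-291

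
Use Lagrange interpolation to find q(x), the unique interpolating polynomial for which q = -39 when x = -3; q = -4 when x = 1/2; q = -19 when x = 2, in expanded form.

q(x) = -4x^2 - 3

Build the Lagrange basis polynomials:
L_0(x) = (x - 1/2)(x - 2) / [35/2] = (2/35)x^2 - (1/7)x + 2/35
L_1(x) = (x + 3)(x - 2) / [-21/4] = -(4/21)x^2 - (4/21)x + 8/7
L_2(x) = (x + 3)(x - 1/2) / [15/2] = (2/15)x^2 + (1/3)x - 1/5
q(x) = (-39)·L_0 + (-4)·L_1 + (-19)·L_2
  (-39)·L_0(x) = -(78/35)x^2 + (39/7)x - 78/35
  (-4)·L_1(x) = (16/21)x^2 + (16/21)x - 32/7
  (-19)·L_2(x) = -(38/15)x^2 - (19/3)x + 19/5
Adding term by term: -4x^2 - 3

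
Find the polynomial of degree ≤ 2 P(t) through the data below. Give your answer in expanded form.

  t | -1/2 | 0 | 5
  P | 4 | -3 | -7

P(t) = (12/5)t^2 - (64/5)t - 3

Newton's divided differences:
P[-1/2,0] = (-3 - 4) / (0 - (-1/2)) = -14
P[0,5] = (-7 - (-3)) / (5 - 0) = -4/5
P[-1/2,0,5] = (-4/5 - (-14)) / (5 - (-1/2)) = 12/5
P(t) = 4 + (-14)·(t + 1/2) + (12/5)·(t + 1/2)t
Expanding: P(t) = (12/5)t^2 - (64/5)t - 3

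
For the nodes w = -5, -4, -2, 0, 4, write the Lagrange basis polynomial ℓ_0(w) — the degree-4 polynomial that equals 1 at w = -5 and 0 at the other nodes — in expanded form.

ℓ_0(w) = (1/135)w^4 + (2/135)w^3 - (16/135)w^2 - (32/135)w

ℓ_0(w) = (w + 4)(w + 2)w(w - 4) / [(-1)·(-3)·(-5)·(-9)]
       = (w^4 + 2w^3 - 16w^2 - 32w) / (135)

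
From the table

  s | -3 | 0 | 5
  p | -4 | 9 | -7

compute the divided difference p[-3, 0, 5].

p[-3,0] = (9 - (-4)) / (0 - (-3)) = 13/3
p[0,5] = (-7 - 9) / (5 - 0) = -16/5
p[-3,0,5] = (-16/5 - 13/3) / (5 - (-3)) = -113/120

-113/120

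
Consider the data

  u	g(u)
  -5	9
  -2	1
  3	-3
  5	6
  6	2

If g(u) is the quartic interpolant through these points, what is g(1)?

Evaluate each Lagrange basis at u = 1:
L_0(1) = (3)·(-2)·(-4)·(-5)/[(-3)·(-8)·(-10)·(-11)] = -1/22
L_1(1) = (6)·(-2)·(-4)·(-5)/[(3)·(-5)·(-7)·(-8)] = 2/7
L_2(1) = (6)·(3)·(-4)·(-5)/[(8)·(5)·(-2)·(-3)] = 3/2
L_3(1) = (6)·(3)·(-2)·(-5)/[(10)·(7)·(2)·(-1)] = -9/7
L_4(1) = (6)·(3)·(-2)·(-4)/[(11)·(8)·(3)·(1)] = 6/11
Sum: 9·(-1/22) + 1·(2/7) + (-3)·(3/2) + 6·(-9/7) + 2·(6/11) = -866/77

-866/77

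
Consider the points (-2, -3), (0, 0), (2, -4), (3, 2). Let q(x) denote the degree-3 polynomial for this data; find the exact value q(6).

103

Evaluate each Lagrange basis at x = 6:
L_0(6) = (6)·(4)·(3)/[(-2)·(-4)·(-5)] = -9/5
L_1(6) = (8)·(4)·(3)/[(2)·(-2)·(-3)] = 8
L_2(6) = (8)·(6)·(3)/[(4)·(2)·(-1)] = -18
L_3(6) = (8)·(6)·(4)/[(5)·(3)·(1)] = 64/5
Sum: (-3)·(-9/5) + 0 + (-4)·(-18) + 2·(64/5) = 103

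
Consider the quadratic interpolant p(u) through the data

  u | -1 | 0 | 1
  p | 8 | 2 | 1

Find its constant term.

2

Build the Lagrange basis polynomials:
L_0(u) = u(u - 1) / [2] = (1/2)u^2 - (1/2)u
L_1(u) = (u + 1)(u - 1) / [-1] = -u^2 + 1
L_2(u) = (u + 1)u / [2] = (1/2)u^2 + (1/2)u
p(u) = 8·L_0 + 2·L_1 + 1·L_2
Only the constant term is needed; take it from each L_i and combine:
8·(0) + 2·(1) + 1·(0) = 2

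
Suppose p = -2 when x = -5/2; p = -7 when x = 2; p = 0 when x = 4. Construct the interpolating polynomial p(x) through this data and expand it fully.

p(x) = (83/117)x^2 - (59/78)x - 974/117

L_0(x) = (x - 2)(x - 4) / [117/4] = (4/117)x^2 - (8/39)x + 32/117
L_1(x) = (x + 5/2)(x - 4) / [-9] = -(1/9)x^2 + (1/6)x + 10/9
L_2(x) = (x + 5/2)(x - 2) / [13] = (1/13)x^2 + (1/26)x - 5/13
p(x) = (-2)·L_0 + (-7)·L_1 + 0·L_2
  (-2)·L_0(x) = -(8/117)x^2 + (16/39)x - 64/117
  (-7)·L_1(x) = (7/9)x^2 - (7/6)x - 70/9
  0·L_2(x) = 0
Adding term by term: (83/117)x^2 - (59/78)x - 974/117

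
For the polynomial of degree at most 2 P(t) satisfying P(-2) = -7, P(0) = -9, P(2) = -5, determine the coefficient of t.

1/2

Build the Lagrange basis polynomials:
L_0(t) = t(t - 2) / [8] = (1/8)t^2 - (1/4)t
L_1(t) = (t + 2)(t - 2) / [-4] = -(1/4)t^2 + 1
L_2(t) = (t + 2)t / [8] = (1/8)t^2 + (1/4)t
P(t) = (-7)·L_0 + (-9)·L_1 + (-5)·L_2
Only the coefficient of t is needed; take it from each L_i and combine:
(-7)·(-1/4) + (-9)·(0) + (-5)·(1/4) = 1/2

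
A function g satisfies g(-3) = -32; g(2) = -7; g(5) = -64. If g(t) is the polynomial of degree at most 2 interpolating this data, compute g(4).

-39

Evaluate each Lagrange basis at t = 4:
L_0(4) = (2)·(-1)/[(-5)·(-8)] = -1/20
L_1(4) = (7)·(-1)/[(5)·(-3)] = 7/15
L_2(4) = (7)·(2)/[(8)·(3)] = 7/12
Sum: (-32)·(-1/20) + (-7)·(7/15) + (-64)·(7/12) = -39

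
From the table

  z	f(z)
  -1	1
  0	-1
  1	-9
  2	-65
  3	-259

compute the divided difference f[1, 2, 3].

-69

f[1,2] = (-65 - (-9)) / (2 - 1) = -56
f[2,3] = (-259 - (-65)) / (3 - 2) = -194
f[1,2,3] = (-194 - (-56)) / (3 - 1) = -69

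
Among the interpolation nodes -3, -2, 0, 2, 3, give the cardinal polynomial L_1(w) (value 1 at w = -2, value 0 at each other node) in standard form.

L_1(w) = -(1/40)w^4 + (1/20)w^3 + (9/40)w^2 - (9/20)w

L_1(w) = (w + 3)w(w - 2)(w - 3) / [(1)·(-2)·(-4)·(-5)]
       = (w^4 - 2w^3 - 9w^2 + 18w) / (-40)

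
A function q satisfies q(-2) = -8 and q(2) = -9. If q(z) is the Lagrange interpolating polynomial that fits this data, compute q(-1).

L_0(-1) = (-3)/[(-4)] = 3/4
L_1(-1) = (1)/[(4)] = 1/4
Sum: (-8)·(3/4) + (-9)·(1/4) = -33/4

-33/4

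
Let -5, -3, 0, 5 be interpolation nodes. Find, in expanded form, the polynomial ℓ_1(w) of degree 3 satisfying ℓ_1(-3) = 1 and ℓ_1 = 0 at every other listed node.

ℓ_1(w) = (1/48)w^3 - (25/48)w

ℓ_1(w) = (w + 5)w(w - 5) / [(2)·(-3)·(-8)]
       = (w^3 - 25w) / (48)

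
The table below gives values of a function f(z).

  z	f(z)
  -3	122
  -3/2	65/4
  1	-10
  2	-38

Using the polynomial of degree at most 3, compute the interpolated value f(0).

L_0(0) = (3/2)·(-1)·(-2)/[(-3/2)·(-4)·(-5)] = -1/10
L_1(0) = (3)·(-1)·(-2)/[(3/2)·(-5/2)·(-7/2)] = 16/35
L_2(0) = (3)·(3/2)·(-2)/[(4)·(5/2)·(-1)] = 9/10
L_3(0) = (3)·(3/2)·(-1)/[(5)·(7/2)·(1)] = -9/35
Sum: 122·(-1/10) + 65/4·(16/35) + (-10)·(9/10) + (-38)·(-9/35) = -4

-4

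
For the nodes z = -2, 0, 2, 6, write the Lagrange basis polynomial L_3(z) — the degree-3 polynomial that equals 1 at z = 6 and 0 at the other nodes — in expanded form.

L_3(z) = (1/192)z^3 - (1/48)z

L_3(z) = (z + 2)z(z - 2) / [(8)·(6)·(4)]
       = (z^3 - 4z) / (192)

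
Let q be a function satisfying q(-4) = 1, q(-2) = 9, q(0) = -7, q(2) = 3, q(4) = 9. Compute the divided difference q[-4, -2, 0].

q[-4,-2] = (9 - 1) / (-2 - (-4)) = 4
q[-2,0] = (-7 - 9) / (0 - (-2)) = -8
q[-4,-2,0] = (-8 - 4) / (0 - (-4)) = -3

-3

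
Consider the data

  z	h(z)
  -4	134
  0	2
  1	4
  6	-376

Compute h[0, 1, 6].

h[0,1] = (4 - 2) / (1 - 0) = 2
h[1,6] = (-376 - 4) / (6 - 1) = -76
h[0,1,6] = (-76 - 2) / (6 - 0) = -13

-13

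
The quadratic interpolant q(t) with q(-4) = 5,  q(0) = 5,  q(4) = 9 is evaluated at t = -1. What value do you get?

37/8

Using Newton's divided-difference form:
q[-4,0] = (5 - 5) / (0 - (-4)) = 0
q[0,4] = (9 - 5) / (4 - 0) = 1
q[-4,0,4] = (1 - 0) / (4 - (-4)) = 1/8
q(-1) = 5 + 0·(3) + (1/8)·(3)·(-1) = 37/8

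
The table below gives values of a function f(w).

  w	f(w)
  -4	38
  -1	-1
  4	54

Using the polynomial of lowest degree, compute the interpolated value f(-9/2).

199/4

Evaluate each Lagrange basis at w = -9/2:
L_0(-9/2) = (-7/2)·(-17/2)/[(-3)·(-8)] = 119/96
L_1(-9/2) = (-1/2)·(-17/2)/[(3)·(-5)] = -17/60
L_2(-9/2) = (-1/2)·(-7/2)/[(8)·(5)] = 7/160
Sum: 38·(119/96) + (-1)·(-17/60) + 54·(7/160) = 199/4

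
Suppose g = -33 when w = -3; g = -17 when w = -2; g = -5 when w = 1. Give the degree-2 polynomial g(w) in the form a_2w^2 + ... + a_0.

g(w) = -3w^2 + w - 3

Build the Lagrange basis polynomials:
L_0(w) = (w + 2)(w - 1) / [4] = (1/4)w^2 + (1/4)w - 1/2
L_1(w) = (w + 3)(w - 1) / [-3] = -(1/3)w^2 - (2/3)w + 1
L_2(w) = (w + 3)(w + 2) / [12] = (1/12)w^2 + (5/12)w + 1/2
g(w) = (-33)·L_0 + (-17)·L_1 + (-5)·L_2
  (-33)·L_0(w) = -(33/4)w^2 - (33/4)w + 33/2
  (-17)·L_1(w) = (17/3)w^2 + (34/3)w - 17
  (-5)·L_2(w) = -(5/12)w^2 - (25/12)w - 5/2
Adding term by term: -3w^2 + w - 3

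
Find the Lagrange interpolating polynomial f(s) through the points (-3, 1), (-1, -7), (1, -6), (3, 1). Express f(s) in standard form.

f(s) = -(1/16)s^3 + (15/16)s^2 + (9/16)s - 119/16

L_0(s) = (s + 1)(s - 1)(s - 3) / [-48] = -(1/48)s^3 + (1/16)s^2 + (1/48)s - 1/16
L_1(s) = (s + 3)(s - 1)(s - 3) / [16] = (1/16)s^3 - (1/16)s^2 - (9/16)s + 9/16
L_2(s) = (s + 3)(s + 1)(s - 3) / [-16] = -(1/16)s^3 - (1/16)s^2 + (9/16)s + 9/16
L_3(s) = (s + 3)(s + 1)(s - 1) / [48] = (1/48)s^3 + (1/16)s^2 - (1/48)s - 1/16
f(s) = 1·L_0 + (-7)·L_1 + (-6)·L_2 + 1·L_3
  1·L_0(s) = -(1/48)s^3 + (1/16)s^2 + (1/48)s - 1/16
  (-7)·L_1(s) = -(7/16)s^3 + (7/16)s^2 + (63/16)s - 63/16
  (-6)·L_2(s) = (3/8)s^3 + (3/8)s^2 - (27/8)s - 27/8
  1·L_3(s) = (1/48)s^3 + (1/16)s^2 - (1/48)s - 1/16
Adding term by term: -(1/16)s^3 + (15/16)s^2 + (9/16)s - 119/16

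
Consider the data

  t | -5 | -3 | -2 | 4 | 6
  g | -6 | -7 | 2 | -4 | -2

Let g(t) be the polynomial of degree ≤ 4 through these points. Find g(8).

L_0(8) = (11)·(10)·(4)·(2)/[(-2)·(-3)·(-9)·(-11)] = 40/27
L_1(8) = (13)·(10)·(4)·(2)/[(2)·(-1)·(-7)·(-9)] = -520/63
L_2(8) = (13)·(11)·(4)·(2)/[(3)·(1)·(-6)·(-8)] = 143/18
L_3(8) = (13)·(11)·(10)·(2)/[(9)·(7)·(6)·(-2)] = -715/189
L_4(8) = (13)·(11)·(10)·(4)/[(11)·(9)·(8)·(2)] = 65/18
Sum: (-6)·(40/27) + (-7)·(-520/63) + 2·(143/18) + (-4)·(-715/189) + (-2)·(65/18) = 13738/189

13738/189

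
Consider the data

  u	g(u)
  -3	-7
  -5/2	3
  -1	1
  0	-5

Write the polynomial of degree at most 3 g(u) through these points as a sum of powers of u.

L_0(u) = (u + 5/2)(u + 1)u / [-3] = -(1/3)u^3 - (7/6)u^2 - (5/6)u
L_1(u) = (u + 3)(u + 1)u / [15/8] = (8/15)u^3 + (32/15)u^2 + (8/5)u
L_2(u) = (u + 3)(u + 5/2)u / [-3] = -(1/3)u^3 - (11/6)u^2 - (5/2)u
L_3(u) = (u + 3)(u + 5/2)(u + 1) / [15/2] = (2/15)u^3 + (13/15)u^2 + (26/15)u + 1
g(u) = (-7)·L_0 + 3·L_1 + 1·L_2 + (-5)·L_3
  (-7)·L_0(u) = (7/3)u^3 + (49/6)u^2 + (35/6)u
  3·L_1(u) = (8/5)u^3 + (32/5)u^2 + (24/5)u
  1·L_2(u) = -(1/3)u^3 - (11/6)u^2 - (5/2)u
  (-5)·L_3(u) = -(2/3)u^3 - (13/3)u^2 - (26/3)u - 5
Adding term by term: (44/15)u^3 + (42/5)u^2 - (8/15)u - 5

g(u) = (44/15)u^3 + (42/5)u^2 - (8/15)u - 5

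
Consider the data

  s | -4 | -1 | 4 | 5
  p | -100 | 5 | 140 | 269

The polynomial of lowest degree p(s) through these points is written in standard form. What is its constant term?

4

Build the Lagrange basis polynomials:
L_0(s) = (s + 1)(s - 4)(s - 5) / [-216] = -(1/216)s^3 + (1/27)s^2 - (11/216)s - 5/54
L_1(s) = (s + 4)(s - 4)(s - 5) / [90] = (1/90)s^3 - (1/18)s^2 - (8/45)s + 8/9
L_2(s) = (s + 4)(s + 1)(s - 5) / [-40] = -(1/40)s^3 + (21/40)s + 1/2
L_3(s) = (s + 4)(s + 1)(s - 4) / [54] = (1/54)s^3 + (1/54)s^2 - (8/27)s - 8/27
p(s) = (-100)·L_0 + 5·L_1 + 140·L_2 + 269·L_3
Only the constant term is needed; take it from each L_i and combine:
(-100)·(-5/54) + 5·(8/9) + 140·(1/2) + 269·(-8/27) = 4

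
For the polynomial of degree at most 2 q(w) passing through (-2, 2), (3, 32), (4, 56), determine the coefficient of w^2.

The leading coefficient equals the top divided difference q[-2,3,4].
q[-2,3] = (32 - 2) / (3 - (-2)) = 6
q[3,4] = (56 - 32) / (4 - 3) = 24
q[-2,3,4] = (24 - 6) / (4 - (-2)) = 3

3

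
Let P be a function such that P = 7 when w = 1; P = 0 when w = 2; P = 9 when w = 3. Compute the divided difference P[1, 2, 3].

8

P[1,2] = (0 - 7) / (2 - 1) = -7
P[2,3] = (9 - 0) / (3 - 2) = 9
P[1,2,3] = (9 - (-7)) / (3 - 1) = 8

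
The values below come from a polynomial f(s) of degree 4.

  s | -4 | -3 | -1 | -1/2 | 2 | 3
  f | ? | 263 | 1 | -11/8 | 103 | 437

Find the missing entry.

871

The 5 known values determine f uniquely (degree ≤ 4).
Evaluate each Lagrange basis at s = -4:
L_0(-4) = (-3)·(-7/2)·(-6)·(-7)/[(-2)·(-5/2)·(-5)·(-6)] = 147/50
L_1(-4) = (-1)·(-7/2)·(-6)·(-7)/[(2)·(-1/2)·(-3)·(-4)] = -49/4
L_2(-4) = (-1)·(-3)·(-6)·(-7)/[(5/2)·(1/2)·(-5/2)·(-7/2)] = 288/25
L_3(-4) = (-1)·(-3)·(-7/2)·(-7)/[(5)·(3)·(5/2)·(-1)] = -49/25
L_4(-4) = (-1)·(-3)·(-7/2)·(-6)/[(6)·(4)·(7/2)·(1)] = 3/4
Sum: 263·(147/50) + 1·(-49/4) + (-11/8)·(288/25) + 103·(-49/25) + 437·(3/4) = 871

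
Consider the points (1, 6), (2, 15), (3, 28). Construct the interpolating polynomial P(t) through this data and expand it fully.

Build the Lagrange basis polynomials:
L_0(t) = (t - 2)(t - 3) / [2] = (1/2)t^2 - (5/2)t + 3
L_1(t) = (t - 1)(t - 3) / [-1] = -t^2 + 4t - 3
L_2(t) = (t - 1)(t - 2) / [2] = (1/2)t^2 - (3/2)t + 1
P(t) = 6·L_0 + 15·L_1 + 28·L_2
  6·L_0(t) = 3t^2 - 15t + 18
  15·L_1(t) = -15t^2 + 60t - 45
  28·L_2(t) = 14t^2 - 42t + 28
Adding term by term: 2t^2 + 3t + 1

P(t) = 2t^2 + 3t + 1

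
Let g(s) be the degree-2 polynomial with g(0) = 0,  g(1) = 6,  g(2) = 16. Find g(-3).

6

Evaluate each Lagrange basis at s = -3:
L_0(-3) = (-4)·(-5)/[(-1)·(-2)] = 10
L_1(-3) = (-3)·(-5)/[(1)·(-1)] = -15
L_2(-3) = (-3)·(-4)/[(2)·(1)] = 6
Sum: 0 + 6·(-15) + 16·(6) = 6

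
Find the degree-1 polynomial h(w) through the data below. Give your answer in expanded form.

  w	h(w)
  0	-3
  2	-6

L_0(w) = (w - 2) / [-2] = -(1/2)w + 1
L_1(w) = w / [2] = (1/2)w
h(w) = (-3)·L_0 + (-6)·L_1
  (-3)·L_0(w) = (3/2)w - 3
  (-6)·L_1(w) = -3w
Adding term by term: -(3/2)w - 3

h(w) = -(3/2)w - 3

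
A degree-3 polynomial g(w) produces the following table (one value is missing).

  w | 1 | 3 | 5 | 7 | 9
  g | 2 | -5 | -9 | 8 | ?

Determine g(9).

64

The 4 known values determine g uniquely (degree ≤ 3).
L_0(9) = (6)·(4)·(2)/[(-2)·(-4)·(-6)] = -1
L_1(9) = (8)·(4)·(2)/[(2)·(-2)·(-4)] = 4
L_2(9) = (8)·(6)·(2)/[(4)·(2)·(-2)] = -6
L_3(9) = (8)·(6)·(4)/[(6)·(4)·(2)] = 4
Sum: 2·(-1) + (-5)·(4) + (-9)·(-6) + 8·(4) = 64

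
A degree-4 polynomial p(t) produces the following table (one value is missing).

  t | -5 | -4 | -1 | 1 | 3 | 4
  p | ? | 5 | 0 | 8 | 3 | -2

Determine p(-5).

1187/35

The 5 known values determine p uniquely (degree ≤ 4).
L_0(-5) = (-4)·(-6)·(-8)·(-9)/[(-3)·(-5)·(-7)·(-8)] = 72/35
L_1(-5) = (-1)·(-6)·(-8)·(-9)/[(3)·(-2)·(-4)·(-5)] = -18/5
L_2(-5) = (-1)·(-4)·(-8)·(-9)/[(5)·(2)·(-2)·(-3)] = 24/5
L_3(-5) = (-1)·(-4)·(-6)·(-9)/[(7)·(4)·(2)·(-1)] = -27/7
L_4(-5) = (-1)·(-4)·(-6)·(-8)/[(8)·(5)·(3)·(1)] = 8/5
Sum: 5·(72/35) + 0 + 8·(24/5) + 3·(-27/7) + (-2)·(8/5) = 1187/35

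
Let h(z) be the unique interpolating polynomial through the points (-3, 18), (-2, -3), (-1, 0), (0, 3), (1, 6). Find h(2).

33

Using Newton's divided-difference form:
h[-3,-2] = (-3 - 18) / (-2 - (-3)) = -21
h[-2,-1] = (0 - (-3)) / (-1 - (-2)) = 3
h[-1,0] = (3 - 0) / (0 - (-1)) = 3
h[0,1] = (6 - 3) / (1 - 0) = 3
h[-3,-2,-1] = (3 - (-21)) / (-1 - (-3)) = 12
h[-2,-1,0] = (3 - 3) / (0 - (-2)) = 0
h[-1,0,1] = (3 - 3) / (1 - (-1)) = 0
h[-3,-2,-1,0] = (0 - 12) / (0 - (-3)) = -4
h[-2,-1,0,1] = (0 - 0) / (1 - (-2)) = 0
h[-3,-2,-1,0,1] = (0 - (-4)) / (1 - (-3)) = 1
h(2) = 18 + (-21)·(5) + 12·(5)·(4) + (-4)·(5)·(4)·(3) + 1·(5)·(4)·(3)·(2) = 33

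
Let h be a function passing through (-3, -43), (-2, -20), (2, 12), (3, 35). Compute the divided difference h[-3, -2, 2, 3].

1

h[-3,-2] = (-20 - (-43)) / (-2 - (-3)) = 23
h[-2,2] = (12 - (-20)) / (2 - (-2)) = 8
h[2,3] = (35 - 12) / (3 - 2) = 23
h[-3,-2,2] = (8 - 23) / (2 - (-3)) = -3
h[-2,2,3] = (23 - 8) / (3 - (-2)) = 3
h[-3,-2,2,3] = (3 - (-3)) / (3 - (-3)) = 1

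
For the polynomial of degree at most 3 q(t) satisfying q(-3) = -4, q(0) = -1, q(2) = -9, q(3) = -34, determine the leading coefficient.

-1

The leading coefficient equals the top divided difference q[-3,0,2,3].
q[-3,0] = (-1 - (-4)) / (0 - (-3)) = 1
q[0,2] = (-9 - (-1)) / (2 - 0) = -4
q[2,3] = (-34 - (-9)) / (3 - 2) = -25
q[-3,0,2] = (-4 - 1) / (2 - (-3)) = -1
q[0,2,3] = (-25 - (-4)) / (3 - 0) = -7
q[-3,0,2,3] = (-7 - (-1)) / (3 - (-3)) = -1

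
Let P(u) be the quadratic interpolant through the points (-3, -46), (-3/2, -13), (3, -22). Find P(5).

L_0(5) = (13/2)·(2)/[(-3/2)·(-6)] = 13/9
L_1(5) = (8)·(2)/[(3/2)·(-9/2)] = -64/27
L_2(5) = (8)·(13/2)/[(6)·(9/2)] = 52/27
Sum: (-46)·(13/9) + (-13)·(-64/27) + (-22)·(52/27) = -78

-78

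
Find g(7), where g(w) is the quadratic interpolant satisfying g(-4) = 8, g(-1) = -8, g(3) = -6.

L_0(7) = (8)·(4)/[(-3)·(-7)] = 32/21
L_1(7) = (11)·(4)/[(3)·(-4)] = -11/3
L_2(7) = (11)·(8)/[(7)·(4)] = 22/7
Sum: 8·(32/21) + (-8)·(-11/3) + (-6)·(22/7) = 68/3

68/3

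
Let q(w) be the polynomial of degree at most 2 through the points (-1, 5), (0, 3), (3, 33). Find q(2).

17

Using Newton's divided-difference form:
q[-1,0] = (3 - 5) / (0 - (-1)) = -2
q[0,3] = (33 - 3) / (3 - 0) = 10
q[-1,0,3] = (10 - (-2)) / (3 - (-1)) = 3
q(2) = 5 + (-2)·(3) + 3·(3)·(2) = 17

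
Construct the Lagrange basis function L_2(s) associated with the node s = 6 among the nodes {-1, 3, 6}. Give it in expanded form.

L_2(s) = (s + 1)(s - 3) / [(7)·(3)]
       = (s^2 - 2s - 3) / (21)

L_2(s) = (1/21)s^2 - (2/21)s - 1/7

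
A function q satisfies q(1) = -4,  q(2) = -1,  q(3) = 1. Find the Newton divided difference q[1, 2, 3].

q[1,2] = (-1 - (-4)) / (2 - 1) = 3
q[2,3] = (1 - (-1)) / (3 - 2) = 2
q[1,2,3] = (2 - 3) / (3 - 1) = -1/2

-1/2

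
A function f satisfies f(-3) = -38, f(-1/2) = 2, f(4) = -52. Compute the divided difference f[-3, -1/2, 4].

f[-3,-1/2] = (2 - (-38)) / (-1/2 - (-3)) = 16
f[-1/2,4] = (-52 - 2) / (4 - (-1/2)) = -12
f[-3,-1/2,4] = (-12 - 16) / (4 - (-3)) = -4

-4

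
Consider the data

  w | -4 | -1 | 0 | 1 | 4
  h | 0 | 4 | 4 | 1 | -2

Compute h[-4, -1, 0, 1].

-7/30

h[-4,-1] = (4 - 0) / (-1 - (-4)) = 4/3
h[-1,0] = (4 - 4) / (0 - (-1)) = 0
h[0,1] = (1 - 4) / (1 - 0) = -3
h[-4,-1,0] = (0 - 4/3) / (0 - (-4)) = -1/3
h[-1,0,1] = (-3 - 0) / (1 - (-1)) = -3/2
h[-4,-1,0,1] = (-3/2 - (-1/3)) / (1 - (-4)) = -7/30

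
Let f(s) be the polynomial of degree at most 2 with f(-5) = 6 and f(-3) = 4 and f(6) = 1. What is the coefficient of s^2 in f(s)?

Build the Lagrange basis polynomials:
L_0(s) = (s + 3)(s - 6) / [22] = (1/22)s^2 - (3/22)s - 9/11
L_1(s) = (s + 5)(s - 6) / [-18] = -(1/18)s^2 + (1/18)s + 5/3
L_2(s) = (s + 5)(s + 3) / [99] = (1/99)s^2 + (8/99)s + 5/33
f(s) = 6·L_0 + 4·L_1 + 1·L_2
Only the coefficient of s^2 is needed; take it from each L_i and combine:
6·(1/22) + 4·(-1/18) + 1·(1/99) = 2/33

2/33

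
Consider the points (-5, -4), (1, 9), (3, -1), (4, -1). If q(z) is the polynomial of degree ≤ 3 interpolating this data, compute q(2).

209/72

Using Newton's divided-difference form:
q[-5,1] = (9 - (-4)) / (1 - (-5)) = 13/6
q[1,3] = (-1 - 9) / (3 - 1) = -5
q[3,4] = (-1 - (-1)) / (4 - 3) = 0
q[-5,1,3] = (-5 - 13/6) / (3 - (-5)) = -43/48
q[1,3,4] = (0 - (-5)) / (4 - 1) = 5/3
q[-5,1,3,4] = (5/3 - (-43/48)) / (4 - (-5)) = 41/144
q(2) = -4 + (13/6)·(7) + (-43/48)·(7)·(1) + (41/144)·(7)·(1)·(-1) = 209/72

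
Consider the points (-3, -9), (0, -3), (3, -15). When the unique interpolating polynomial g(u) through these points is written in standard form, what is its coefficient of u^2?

The leading coefficient equals the top divided difference g[-3,0,3].
g[-3,0] = (-3 - (-9)) / (0 - (-3)) = 2
g[0,3] = (-15 - (-3)) / (3 - 0) = -4
g[-3,0,3] = (-4 - 2) / (3 - (-3)) = -1

-1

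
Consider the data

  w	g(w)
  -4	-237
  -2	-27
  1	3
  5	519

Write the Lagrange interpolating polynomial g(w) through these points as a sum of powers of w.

g(w) = 4w^3 + w^2 - w - 1

L_0(w) = (w + 2)(w - 1)(w - 5) / [-90] = -(1/90)w^3 + (2/45)w^2 + (7/90)w - 1/9
L_1(w) = (w + 4)(w - 1)(w - 5) / [42] = (1/42)w^3 - (1/21)w^2 - (19/42)w + 10/21
L_2(w) = (w + 4)(w + 2)(w - 5) / [-60] = -(1/60)w^3 - (1/60)w^2 + (11/30)w + 2/3
L_3(w) = (w + 4)(w + 2)(w - 1) / [252] = (1/252)w^3 + (5/252)w^2 + (1/126)w - 2/63
g(w) = (-237)·L_0 + (-27)·L_1 + 3·L_2 + 519·L_3
  (-237)·L_0(w) = (79/30)w^3 - (158/15)w^2 - (553/30)w + 79/3
  (-27)·L_1(w) = -(9/14)w^3 + (9/7)w^2 + (171/14)w - 90/7
  3·L_2(w) = -(1/20)w^3 - (1/20)w^2 + (11/10)w + 2
  519·L_3(w) = (173/84)w^3 + (865/84)w^2 + (173/42)w - 346/21
Adding term by term: 4w^3 + w^2 - w - 1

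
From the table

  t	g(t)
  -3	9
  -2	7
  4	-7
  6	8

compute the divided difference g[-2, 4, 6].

g[-2,4] = (-7 - 7) / (4 - (-2)) = -7/3
g[4,6] = (8 - (-7)) / (6 - 4) = 15/2
g[-2,4,6] = (15/2 - (-7/3)) / (6 - (-2)) = 59/48

59/48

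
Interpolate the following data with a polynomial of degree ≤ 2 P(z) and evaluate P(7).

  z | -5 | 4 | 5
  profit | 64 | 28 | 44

88

L_0(7) = (3)·(2)/[(-9)·(-10)] = 1/15
L_1(7) = (12)·(2)/[(9)·(-1)] = -8/3
L_2(7) = (12)·(3)/[(10)·(1)] = 18/5
Sum: 64·(1/15) + 28·(-8/3) + 44·(18/5) = 88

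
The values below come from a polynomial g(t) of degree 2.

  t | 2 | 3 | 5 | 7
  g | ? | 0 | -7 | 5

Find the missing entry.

85/8

The 3 known values determine g uniquely (degree ≤ 2).
L_0(2) = (-3)·(-5)/[(-2)·(-4)] = 15/8
L_1(2) = (-1)·(-5)/[(2)·(-2)] = -5/4
L_2(2) = (-1)·(-3)/[(4)·(2)] = 3/8
Sum: 0 + (-7)·(-5/4) + 5·(3/8) = 85/8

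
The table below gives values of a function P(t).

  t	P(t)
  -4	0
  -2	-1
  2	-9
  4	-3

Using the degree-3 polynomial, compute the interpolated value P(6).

L_0(6) = (8)·(4)·(2)/[(-2)·(-6)·(-8)] = -2/3
L_1(6) = (10)·(4)·(2)/[(2)·(-4)·(-6)] = 5/3
L_2(6) = (10)·(8)·(2)/[(6)·(4)·(-2)] = -10/3
L_3(6) = (10)·(8)·(4)/[(8)·(6)·(2)] = 10/3
Sum: 0 + (-1)·(5/3) + (-9)·(-10/3) + (-3)·(10/3) = 55/3

55/3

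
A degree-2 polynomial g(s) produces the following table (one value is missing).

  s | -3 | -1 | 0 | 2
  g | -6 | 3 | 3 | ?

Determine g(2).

The 3 known values determine g uniquely (degree ≤ 2).
L_0(2) = (3)·(2)/[(-2)·(-3)] = 1
L_1(2) = (5)·(2)/[(2)·(-1)] = -5
L_2(2) = (5)·(3)/[(3)·(1)] = 5
Sum: (-6)·(1) + 3·(-5) + 3·(5) = -6

-6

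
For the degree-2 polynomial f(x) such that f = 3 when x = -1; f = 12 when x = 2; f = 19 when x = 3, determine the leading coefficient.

Build the Lagrange basis polynomials:
L_0(x) = (x - 2)(x - 3) / [12] = (1/12)x^2 - (5/12)x + 1/2
L_1(x) = (x + 1)(x - 3) / [-3] = -(1/3)x^2 + (2/3)x + 1
L_2(x) = (x + 1)(x - 2) / [4] = (1/4)x^2 - (1/4)x - 1/2
f(x) = 3·L_0 + 12·L_1 + 19·L_2
Only the coefficient of x^2 is needed; take it from each L_i and combine:
3·(1/12) + 12·(-1/3) + 19·(1/4) = 1

1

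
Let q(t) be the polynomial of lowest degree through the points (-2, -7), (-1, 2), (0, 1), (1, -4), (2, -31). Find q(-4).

L_0(-4) = (-3)·(-4)·(-5)·(-6)/[(-1)·(-2)·(-3)·(-4)] = 15
L_1(-4) = (-2)·(-4)·(-5)·(-6)/[(1)·(-1)·(-2)·(-3)] = -40
L_2(-4) = (-2)·(-3)·(-5)·(-6)/[(2)·(1)·(-1)·(-2)] = 45
L_3(-4) = (-2)·(-3)·(-4)·(-6)/[(3)·(2)·(1)·(-1)] = -24
L_4(-4) = (-2)·(-3)·(-4)·(-5)/[(4)·(3)·(2)·(1)] = 5
Sum: (-7)·(15) + 2·(-40) + 1·(45) + (-4)·(-24) + (-31)·(5) = -199

-199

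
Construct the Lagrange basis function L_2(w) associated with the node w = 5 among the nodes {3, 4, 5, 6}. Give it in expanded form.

L_2(w) = (w - 3)(w - 4)(w - 6) / [(2)·(1)·(-1)]
       = (w^3 - 13w^2 + 54w - 72) / (-2)

L_2(w) = -(1/2)w^3 + (13/2)w^2 - 27w + 36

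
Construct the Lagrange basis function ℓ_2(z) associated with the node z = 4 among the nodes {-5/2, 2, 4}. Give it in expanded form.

ℓ_2(z) = (1/13)z^2 + (1/26)z - 5/13

ℓ_2(z) = (z + 5/2)(z - 2) / [(13/2)·(2)]
       = (z^2 + (1/2)z - 5) / (13)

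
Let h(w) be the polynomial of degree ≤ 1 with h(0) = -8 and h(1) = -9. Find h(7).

L_0(7) = (6)/[(-1)] = -6
L_1(7) = (7)/[(1)] = 7
Sum: (-8)·(-6) + (-9)·(7) = -15

-15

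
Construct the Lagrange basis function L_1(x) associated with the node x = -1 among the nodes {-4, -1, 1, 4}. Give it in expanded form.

L_1(x) = (x + 4)(x - 1)(x - 4) / [(3)·(-2)·(-5)]
       = (x^3 - x^2 - 16x + 16) / (30)

L_1(x) = (1/30)x^3 - (1/30)x^2 - (8/15)x + 8/15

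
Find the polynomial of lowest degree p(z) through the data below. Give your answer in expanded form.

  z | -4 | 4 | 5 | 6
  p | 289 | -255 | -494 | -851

L_0(z) = (z - 4)(z - 5)(z - 6) / [-720] = -(1/720)z^3 + (1/48)z^2 - (37/360)z + 1/6
L_1(z) = (z + 4)(z - 5)(z - 6) / [16] = (1/16)z^3 - (7/16)z^2 - (7/8)z + 15/2
L_2(z) = (z + 4)(z - 4)(z - 6) / [-9] = -(1/9)z^3 + (2/3)z^2 + (16/9)z - 32/3
L_3(z) = (z + 4)(z - 4)(z - 5) / [20] = (1/20)z^3 - (1/4)z^2 - (4/5)z + 4
p(z) = 289·L_0 + (-255)·L_1 + (-494)·L_2 + (-851)·L_3
  289·L_0(z) = -(289/720)z^3 + (289/48)z^2 - (10693/360)z + 289/6
  (-255)·L_1(z) = -(255/16)z^3 + (1785/16)z^2 + (1785/8)z - 3825/2
  (-494)·L_2(z) = (494/9)z^3 - (988/3)z^2 - (7904/9)z + 15808/3
  (-851)·L_3(z) = -(851/20)z^3 + (851/4)z^2 + (3404/5)z - 3404
Adding term by term: -4z^3 + z^2 - 4z + 1

p(z) = -4z^3 + z^2 - 4z + 1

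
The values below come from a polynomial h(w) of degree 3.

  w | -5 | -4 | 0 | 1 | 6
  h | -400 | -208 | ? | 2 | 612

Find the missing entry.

The 4 known values determine h uniquely (degree ≤ 3).
Evaluate each Lagrange basis at w = 0:
L_0(0) = (4)·(-1)·(-6)/[(-1)·(-6)·(-11)] = -4/11
L_1(0) = (5)·(-1)·(-6)/[(1)·(-5)·(-10)] = 3/5
L_2(0) = (5)·(4)·(-6)/[(6)·(5)·(-5)] = 4/5
L_3(0) = (5)·(4)·(-1)/[(11)·(10)·(5)] = -2/55
Sum: (-400)·(-4/11) + (-208)·(3/5) + 2·(4/5) + 612·(-2/55) = 0

0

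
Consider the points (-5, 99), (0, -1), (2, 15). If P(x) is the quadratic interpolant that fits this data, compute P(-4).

63

Evaluate each Lagrange basis at x = -4:
L_0(-4) = (-4)·(-6)/[(-5)·(-7)] = 24/35
L_1(-4) = (1)·(-6)/[(5)·(-2)] = 3/5
L_2(-4) = (1)·(-4)/[(7)·(2)] = -2/7
Sum: 99·(24/35) + (-1)·(3/5) + 15·(-2/7) = 63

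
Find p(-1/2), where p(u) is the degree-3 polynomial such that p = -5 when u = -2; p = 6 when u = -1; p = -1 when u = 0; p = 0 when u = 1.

L_0(-1/2) = (1/2)·(-1/2)·(-3/2)/[(-1)·(-2)·(-3)] = -1/16
L_1(-1/2) = (3/2)·(-1/2)·(-3/2)/[(1)·(-1)·(-2)] = 9/16
L_2(-1/2) = (3/2)·(1/2)·(-3/2)/[(2)·(1)·(-1)] = 9/16
L_3(-1/2) = (3/2)·(1/2)·(-1/2)/[(3)·(2)·(1)] = -1/16
Sum: (-5)·(-1/16) + 6·(9/16) + (-1)·(9/16) + 0 = 25/8

25/8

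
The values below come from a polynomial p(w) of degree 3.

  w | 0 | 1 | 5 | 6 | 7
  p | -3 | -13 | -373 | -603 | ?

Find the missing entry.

-913

The 4 known values determine p uniquely (degree ≤ 3).
L_0(7) = (6)·(2)·(1)/[(-1)·(-5)·(-6)] = -2/5
L_1(7) = (7)·(2)·(1)/[(1)·(-4)·(-5)] = 7/10
L_2(7) = (7)·(6)·(1)/[(5)·(4)·(-1)] = -21/10
L_3(7) = (7)·(6)·(2)/[(6)·(5)·(1)] = 14/5
Sum: (-3)·(-2/5) + (-13)·(7/10) + (-373)·(-21/10) + (-603)·(14/5) = -913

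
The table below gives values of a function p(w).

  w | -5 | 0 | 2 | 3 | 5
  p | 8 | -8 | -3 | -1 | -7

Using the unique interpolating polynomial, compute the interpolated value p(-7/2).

Using Newton's divided-difference form:
p[-5,0] = (-8 - 8) / (0 - (-5)) = -16/5
p[0,2] = (-3 - (-8)) / (2 - 0) = 5/2
p[2,3] = (-1 - (-3)) / (3 - 2) = 2
p[3,5] = (-7 - (-1)) / (5 - 3) = -3
p[-5,0,2] = (5/2 - (-16/5)) / (2 - (-5)) = 57/70
p[0,2,3] = (2 - 5/2) / (3 - 0) = -1/6
p[2,3,5] = (-3 - 2) / (5 - 2) = -5/3
p[-5,0,2,3] = (-1/6 - 57/70) / (3 - (-5)) = -103/840
p[0,2,3,5] = (-5/3 - (-1/6)) / (5 - 0) = -3/10
p[-5,0,2,3,5] = (-3/10 - (-103/840)) / (5 - (-5)) = -149/8400
p(-7/2) = 8 + (-16/5)·(3/2) + (57/70)·(3/2)·(-7/2) + (-103/840)·(3/2)·(-7/2)·(-11/2) + (-149/8400)·(3/2)·(-7/2)·(-11/2)·(-13/2) = -8233/6400

-8233/6400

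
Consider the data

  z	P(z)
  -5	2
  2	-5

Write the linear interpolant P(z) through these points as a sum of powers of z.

P(z) = -z - 3

Build the Lagrange basis polynomials:
L_0(z) = (z - 2) / [-7] = -(1/7)z + 2/7
L_1(z) = (z + 5) / [7] = (1/7)z + 5/7
P(z) = 2·L_0 + (-5)·L_1
  2·L_0(z) = -(2/7)z + 4/7
  (-5)·L_1(z) = -(5/7)z - 25/7
Adding term by term: -z - 3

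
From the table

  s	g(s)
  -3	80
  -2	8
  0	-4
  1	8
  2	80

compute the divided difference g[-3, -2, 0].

22

g[-3,-2] = (8 - 80) / (-2 - (-3)) = -72
g[-2,0] = (-4 - 8) / (0 - (-2)) = -6
g[-3,-2,0] = (-6 - (-72)) / (0 - (-3)) = 22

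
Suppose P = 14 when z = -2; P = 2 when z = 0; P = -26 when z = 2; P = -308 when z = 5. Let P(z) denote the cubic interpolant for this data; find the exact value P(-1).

Evaluate each Lagrange basis at z = -1:
L_0(-1) = (-1)·(-3)·(-6)/[(-2)·(-4)·(-7)] = 9/28
L_1(-1) = (1)·(-3)·(-6)/[(2)·(-2)·(-5)] = 9/10
L_2(-1) = (1)·(-1)·(-6)/[(4)·(2)·(-3)] = -1/4
L_3(-1) = (1)·(-1)·(-3)/[(7)·(5)·(3)] = 1/35
Sum: 14·(9/28) + 2·(9/10) + (-26)·(-1/4) + (-308)·(1/35) = 4

4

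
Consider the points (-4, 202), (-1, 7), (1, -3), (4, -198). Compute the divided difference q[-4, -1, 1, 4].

q[-4,-1] = (7 - 202) / (-1 - (-4)) = -65
q[-1,1] = (-3 - 7) / (1 - (-1)) = -5
q[1,4] = (-198 - (-3)) / (4 - 1) = -65
q[-4,-1,1] = (-5 - (-65)) / (1 - (-4)) = 12
q[-1,1,4] = (-65 - (-5)) / (4 - (-1)) = -12
q[-4,-1,1,4] = (-12 - 12) / (4 - (-4)) = -3

-3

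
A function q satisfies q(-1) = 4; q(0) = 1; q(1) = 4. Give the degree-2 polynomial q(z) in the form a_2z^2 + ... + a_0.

Newton's divided differences:
q[-1,0] = (1 - 4) / (0 - (-1)) = -3
q[0,1] = (4 - 1) / (1 - 0) = 3
q[-1,0,1] = (3 - (-3)) / (1 - (-1)) = 3
q(z) = 4 + (-3)·(z + 1) + 3·(z + 1)z
Expanding: q(z) = 3z^2 + 1

q(z) = 3z^2 + 1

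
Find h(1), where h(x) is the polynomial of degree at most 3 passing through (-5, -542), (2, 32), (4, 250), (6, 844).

L_0(1) = (-1)·(-3)·(-5)/[(-7)·(-9)·(-11)] = 5/231
L_1(1) = (6)·(-3)·(-5)/[(7)·(-2)·(-4)] = 45/28
L_2(1) = (6)·(-1)·(-5)/[(9)·(2)·(-2)] = -5/6
L_3(1) = (6)·(-1)·(-3)/[(11)·(4)·(2)] = 9/44
Sum: (-542)·(5/231) + 32·(45/28) + 250·(-5/6) + 844·(9/44) = 4

4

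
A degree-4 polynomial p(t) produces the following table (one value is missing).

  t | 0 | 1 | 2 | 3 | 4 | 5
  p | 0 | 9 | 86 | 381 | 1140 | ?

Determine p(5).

The 5 known values determine p uniquely (degree ≤ 4).
Evaluate each Lagrange basis at t = 5:
L_0(5) = (4)·(3)·(2)·(1)/[(-1)·(-2)·(-3)·(-4)] = 1
L_1(5) = (5)·(3)·(2)·(1)/[(1)·(-1)·(-2)·(-3)] = -5
L_2(5) = (5)·(4)·(2)·(1)/[(2)·(1)·(-1)·(-2)] = 10
L_3(5) = (5)·(4)·(3)·(1)/[(3)·(2)·(1)·(-1)] = -10
L_4(5) = (5)·(4)·(3)·(2)/[(4)·(3)·(2)·(1)] = 5
Sum: 0 + 9·(-5) + 86·(10) + 381·(-10) + 1140·(5) = 2705

2705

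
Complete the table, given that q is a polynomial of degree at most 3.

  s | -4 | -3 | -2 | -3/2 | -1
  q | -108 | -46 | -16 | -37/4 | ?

-6

The 4 known values determine q uniquely (degree ≤ 3).
Evaluate each Lagrange basis at s = -1:
L_0(-1) = (2)·(1)·(1/2)/[(-1)·(-2)·(-5/2)] = -1/5
L_1(-1) = (3)·(1)·(1/2)/[(1)·(-1)·(-3/2)] = 1
L_2(-1) = (3)·(2)·(1/2)/[(2)·(1)·(-1/2)] = -3
L_3(-1) = (3)·(2)·(1)/[(5/2)·(3/2)·(1/2)] = 16/5
Sum: (-108)·(-1/5) + (-46)·(1) + (-16)·(-3) + (-37/4)·(16/5) = -6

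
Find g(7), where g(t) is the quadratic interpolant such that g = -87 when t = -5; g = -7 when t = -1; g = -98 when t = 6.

Evaluate each Lagrange basis at t = 7:
L_0(7) = (8)·(1)/[(-4)·(-11)] = 2/11
L_1(7) = (12)·(1)/[(4)·(-7)] = -3/7
L_2(7) = (12)·(8)/[(11)·(7)] = 96/77
Sum: (-87)·(2/11) + (-7)·(-3/7) + (-98)·(96/77) = -135

-135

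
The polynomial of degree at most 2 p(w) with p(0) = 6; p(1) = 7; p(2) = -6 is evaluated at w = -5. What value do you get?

-209

Evaluate each Lagrange basis at w = -5:
L_0(-5) = (-6)·(-7)/[(-1)·(-2)] = 21
L_1(-5) = (-5)·(-7)/[(1)·(-1)] = -35
L_2(-5) = (-5)·(-6)/[(2)·(1)] = 15
Sum: 6·(21) + 7·(-35) + (-6)·(15) = -209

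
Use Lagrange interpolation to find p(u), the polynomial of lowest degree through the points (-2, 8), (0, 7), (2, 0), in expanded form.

Build the Lagrange basis polynomials:
L_0(u) = u(u - 2) / [8] = (1/8)u^2 - (1/4)u
L_1(u) = (u + 2)(u - 2) / [-4] = -(1/4)u^2 + 1
L_2(u) = (u + 2)u / [8] = (1/8)u^2 + (1/4)u
p(u) = 8·L_0 + 7·L_1 + 0·L_2
  8·L_0(u) = u^2 - 2u
  7·L_1(u) = -(7/4)u^2 + 7
  0·L_2(u) = 0
Adding term by term: -(3/4)u^2 - 2u + 7

p(u) = -(3/4)u^2 - 2u + 7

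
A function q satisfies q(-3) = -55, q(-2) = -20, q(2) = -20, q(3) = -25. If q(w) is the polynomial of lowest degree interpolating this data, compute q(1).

-11

L_0(1) = (3)·(-1)·(-2)/[(-1)·(-5)·(-6)] = -1/5
L_1(1) = (4)·(-1)·(-2)/[(1)·(-4)·(-5)] = 2/5
L_2(1) = (4)·(3)·(-2)/[(5)·(4)·(-1)] = 6/5
L_3(1) = (4)·(3)·(-1)/[(6)·(5)·(1)] = -2/5
Sum: (-55)·(-1/5) + (-20)·(2/5) + (-20)·(6/5) + (-25)·(-2/5) = -11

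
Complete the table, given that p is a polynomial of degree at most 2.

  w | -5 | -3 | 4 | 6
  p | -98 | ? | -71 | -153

-36

The 3 known values determine p uniquely (degree ≤ 2).
Evaluate each Lagrange basis at w = -3:
L_0(-3) = (-7)·(-9)/[(-9)·(-11)] = 7/11
L_1(-3) = (2)·(-9)/[(9)·(-2)] = 1
L_2(-3) = (2)·(-7)/[(11)·(2)] = -7/11
Sum: (-98)·(7/11) + (-71)·(1) + (-153)·(-7/11) = -36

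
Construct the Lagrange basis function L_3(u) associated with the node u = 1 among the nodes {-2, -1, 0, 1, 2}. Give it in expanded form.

L_3(u) = -(1/6)u^4 - (1/6)u^3 + (2/3)u^2 + (2/3)u

L_3(u) = (u + 2)(u + 1)u(u - 2) / [(3)·(2)·(1)·(-1)]
       = (u^4 + u^3 - 4u^2 - 4u) / (-6)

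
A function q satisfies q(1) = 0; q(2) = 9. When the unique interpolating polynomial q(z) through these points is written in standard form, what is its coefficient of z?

9

The leading coefficient equals the top divided difference q[1,2].
q[1,2] = (9 - 0) / (2 - 1) = 9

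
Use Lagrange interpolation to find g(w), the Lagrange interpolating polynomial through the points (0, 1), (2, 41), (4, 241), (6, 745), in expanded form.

Build the Lagrange basis polynomials:
L_0(w) = (w - 2)(w - 4)(w - 6) / [-48] = -(1/48)w^3 + (1/4)w^2 - (11/12)w + 1
L_1(w) = w(w - 4)(w - 6) / [16] = (1/16)w^3 - (5/8)w^2 + (3/2)w
L_2(w) = w(w - 2)(w - 6) / [-16] = -(1/16)w^3 + (1/2)w^2 - (3/4)w
L_3(w) = w(w - 2)(w - 4) / [48] = (1/48)w^3 - (1/8)w^2 + (1/6)w
g(w) = 1·L_0 + 41·L_1 + 241·L_2 + 745·L_3
  1·L_0(w) = -(1/48)w^3 + (1/4)w^2 - (11/12)w + 1
  41·L_1(w) = (41/16)w^3 - (205/8)w^2 + (123/2)w
  241·L_2(w) = -(241/16)w^3 + (241/2)w^2 - (723/4)w
  745·L_3(w) = (745/48)w^3 - (745/8)w^2 + (745/6)w
Adding term by term: 3w^3 + 2w^2 + 4w + 1

g(w) = 3w^3 + 2w^2 + 4w + 1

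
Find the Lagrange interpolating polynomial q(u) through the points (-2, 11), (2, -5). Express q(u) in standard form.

q(u) = -4u + 3

Build the Lagrange basis polynomials:
L_0(u) = (u - 2) / [-4] = -(1/4)u + 1/2
L_1(u) = (u + 2) / [4] = (1/4)u + 1/2
q(u) = 11·L_0 + (-5)·L_1
  11·L_0(u) = -(11/4)u + 11/2
  (-5)·L_1(u) = -(5/4)u - 5/2
Adding term by term: -4u + 3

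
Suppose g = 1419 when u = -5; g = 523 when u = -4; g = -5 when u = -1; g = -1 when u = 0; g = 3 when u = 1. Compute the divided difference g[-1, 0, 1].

0

g[-1,0] = (-1 - (-5)) / (0 - (-1)) = 4
g[0,1] = (3 - (-1)) / (1 - 0) = 4
g[-1,0,1] = (4 - 4) / (1 - (-1)) = 0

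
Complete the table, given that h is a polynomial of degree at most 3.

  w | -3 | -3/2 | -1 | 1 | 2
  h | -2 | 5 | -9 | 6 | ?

545/4

The 4 known values determine h uniquely (degree ≤ 3).
Evaluate each Lagrange basis at w = 2:
L_0(2) = (7/2)·(3)·(1)/[(-3/2)·(-2)·(-4)] = -7/8
L_1(2) = (5)·(3)·(1)/[(3/2)·(-1/2)·(-5/2)] = 8
L_2(2) = (5)·(7/2)·(1)/[(2)·(1/2)·(-2)] = -35/4
L_3(2) = (5)·(7/2)·(3)/[(4)·(5/2)·(2)] = 21/8
Sum: (-2)·(-7/8) + 5·(8) + (-9)·(-35/4) + 6·(21/8) = 545/4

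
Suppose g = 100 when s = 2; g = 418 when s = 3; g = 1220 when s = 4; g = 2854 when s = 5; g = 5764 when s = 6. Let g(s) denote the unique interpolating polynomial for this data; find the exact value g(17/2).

Using Newton's divided-difference form:
g[2,3] = (418 - 100) / (3 - 2) = 318
g[3,4] = (1220 - 418) / (4 - 3) = 802
g[4,5] = (2854 - 1220) / (5 - 4) = 1634
g[5,6] = (5764 - 2854) / (6 - 5) = 2910
g[2,3,4] = (802 - 318) / (4 - 2) = 242
g[3,4,5] = (1634 - 802) / (5 - 3) = 416
g[4,5,6] = (2910 - 1634) / (6 - 4) = 638
g[2,3,4,5] = (416 - 242) / (5 - 2) = 58
g[3,4,5,6] = (638 - 416) / (6 - 3) = 74
g[2,3,4,5,6] = (74 - 58) / (6 - 2) = 4
g(17/2) = 100 + 318·(13/2) + 242·(13/2)·(11/2) + 58·(13/2)·(11/2)·(9/2) + 4·(13/2)·(11/2)·(9/2)·(7/2) = 44803/2

44803/2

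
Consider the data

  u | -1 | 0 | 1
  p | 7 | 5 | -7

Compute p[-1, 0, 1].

p[-1,0] = (5 - 7) / (0 - (-1)) = -2
p[0,1] = (-7 - 5) / (1 - 0) = -12
p[-1,0,1] = (-12 - (-2)) / (1 - (-1)) = -5

-5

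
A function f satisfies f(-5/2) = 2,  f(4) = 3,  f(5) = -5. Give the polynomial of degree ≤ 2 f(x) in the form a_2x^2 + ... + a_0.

f(x) = -(212/195)x^2 + (116/65)x + 517/39

Build the Lagrange basis polynomials:
L_0(x) = (x - 4)(x - 5) / [195/4] = (4/195)x^2 - (12/65)x + 16/39
L_1(x) = (x + 5/2)(x - 5) / [-13/2] = -(2/13)x^2 + (5/13)x + 25/13
L_2(x) = (x + 5/2)(x - 4) / [15/2] = (2/15)x^2 - (1/5)x - 4/3
f(x) = 2·L_0 + 3·L_1 + (-5)·L_2
  2·L_0(x) = (8/195)x^2 - (24/65)x + 32/39
  3·L_1(x) = -(6/13)x^2 + (15/13)x + 75/13
  (-5)·L_2(x) = -(2/3)x^2 + x + 20/3
Adding term by term: -(212/195)x^2 + (116/65)x + 517/39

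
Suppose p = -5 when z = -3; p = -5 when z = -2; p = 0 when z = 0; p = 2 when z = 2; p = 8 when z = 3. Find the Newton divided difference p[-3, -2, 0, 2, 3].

p[-3,-2] = (-5 - (-5)) / (-2 - (-3)) = 0
p[-2,0] = (0 - (-5)) / (0 - (-2)) = 5/2
p[0,2] = (2 - 0) / (2 - 0) = 1
p[2,3] = (8 - 2) / (3 - 2) = 6
p[-3,-2,0] = (5/2 - 0) / (0 - (-3)) = 5/6
p[-2,0,2] = (1 - 5/2) / (2 - (-2)) = -3/8
p[0,2,3] = (6 - 1) / (3 - 0) = 5/3
p[-3,-2,0,2] = (-3/8 - 5/6) / (2 - (-3)) = -29/120
p[-2,0,2,3] = (5/3 - (-3/8)) / (3 - (-2)) = 49/120
p[-3,-2,0,2,3] = (49/120 - (-29/120)) / (3 - (-3)) = 13/120

13/120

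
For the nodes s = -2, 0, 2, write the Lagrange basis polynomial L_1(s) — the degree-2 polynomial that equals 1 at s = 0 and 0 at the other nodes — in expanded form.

L_1(s) = -(1/4)s^2 + 1

L_1(s) = (s + 2)(s - 2) / [(2)·(-2)]
       = (s^2 - 4) / (-4)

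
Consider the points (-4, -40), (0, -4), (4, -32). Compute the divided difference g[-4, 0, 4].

-2

g[-4,0] = (-4 - (-40)) / (0 - (-4)) = 9
g[0,4] = (-32 - (-4)) / (4 - 0) = -7
g[-4,0,4] = (-7 - 9) / (4 - (-4)) = -2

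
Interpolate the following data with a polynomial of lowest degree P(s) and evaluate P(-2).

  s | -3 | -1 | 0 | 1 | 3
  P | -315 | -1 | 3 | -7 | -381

Evaluate each Lagrange basis at s = -2:
L_0(-2) = (-1)·(-2)·(-3)·(-5)/[(-2)·(-3)·(-4)·(-6)] = 5/24
L_1(-2) = (1)·(-2)·(-3)·(-5)/[(2)·(-1)·(-2)·(-4)] = 15/8
L_2(-2) = (1)·(-1)·(-3)·(-5)/[(3)·(1)·(-1)·(-3)] = -5/3
L_3(-2) = (1)·(-1)·(-2)·(-5)/[(4)·(2)·(1)·(-2)] = 5/8
L_4(-2) = (1)·(-1)·(-2)·(-3)/[(6)·(4)·(3)·(2)] = -1/24
Sum: (-315)·(5/24) + (-1)·(15/8) + 3·(-5/3) + (-7)·(5/8) + (-381)·(-1/24) = -61

-61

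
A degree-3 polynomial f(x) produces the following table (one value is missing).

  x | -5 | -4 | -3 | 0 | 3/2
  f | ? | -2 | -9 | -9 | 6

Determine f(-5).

The 4 known values determine f uniquely (degree ≤ 3).
Evaluate each Lagrange basis at x = -5:
L_0(-5) = (-2)·(-5)·(-13/2)/[(-1)·(-4)·(-11/2)] = 65/22
L_1(-5) = (-1)·(-5)·(-13/2)/[(1)·(-3)·(-9/2)] = -65/27
L_2(-5) = (-1)·(-2)·(-13/2)/[(4)·(3)·(-3/2)] = 13/18
L_3(-5) = (-1)·(-2)·(-5)/[(11/2)·(9/2)·(3/2)] = -80/297
Sum: (-2)·(65/22) + (-9)·(-65/27) + (-9)·(13/18) + 6·(-80/297) = 1513/198

1513/198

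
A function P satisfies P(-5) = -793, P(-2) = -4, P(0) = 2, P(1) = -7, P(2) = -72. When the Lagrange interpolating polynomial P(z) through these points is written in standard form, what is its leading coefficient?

-2

The leading coefficient equals the top divided difference P[-5,-2,0,1,2].
P[-5,-2] = (-4 - (-793)) / (-2 - (-5)) = 263
P[-2,0] = (2 - (-4)) / (0 - (-2)) = 3
P[0,1] = (-7 - 2) / (1 - 0) = -9
P[1,2] = (-72 - (-7)) / (2 - 1) = -65
P[-5,-2,0] = (3 - 263) / (0 - (-5)) = -52
P[-2,0,1] = (-9 - 3) / (1 - (-2)) = -4
P[0,1,2] = (-65 - (-9)) / (2 - 0) = -28
P[-5,-2,0,1] = (-4 - (-52)) / (1 - (-5)) = 8
P[-2,0,1,2] = (-28 - (-4)) / (2 - (-2)) = -6
P[-5,-2,0,1,2] = (-6 - 8) / (2 - (-5)) = -2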